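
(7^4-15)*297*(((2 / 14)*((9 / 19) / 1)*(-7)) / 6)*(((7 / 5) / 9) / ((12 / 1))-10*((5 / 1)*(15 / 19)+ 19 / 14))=149947426761 / 50540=2966905.95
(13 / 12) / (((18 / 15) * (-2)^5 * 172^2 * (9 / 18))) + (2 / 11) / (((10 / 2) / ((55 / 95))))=68155361 / 3237672960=0.02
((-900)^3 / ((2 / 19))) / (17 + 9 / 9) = -384750000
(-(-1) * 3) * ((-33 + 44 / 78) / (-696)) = 1265 / 9048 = 0.14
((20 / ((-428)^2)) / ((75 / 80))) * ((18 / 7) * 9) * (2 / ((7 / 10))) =4320 / 561001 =0.01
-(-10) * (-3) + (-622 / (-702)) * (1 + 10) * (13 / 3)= 12.23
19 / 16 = 1.19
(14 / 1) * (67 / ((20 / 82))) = 19229 / 5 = 3845.80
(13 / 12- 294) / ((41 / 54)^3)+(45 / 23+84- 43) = -992754142 / 1585183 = -626.27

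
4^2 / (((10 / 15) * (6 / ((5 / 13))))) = 20 / 13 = 1.54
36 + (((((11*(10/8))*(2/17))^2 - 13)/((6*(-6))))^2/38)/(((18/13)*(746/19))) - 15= 108527454302797/5167964104704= 21.00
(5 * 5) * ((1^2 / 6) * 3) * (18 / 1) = 225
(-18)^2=324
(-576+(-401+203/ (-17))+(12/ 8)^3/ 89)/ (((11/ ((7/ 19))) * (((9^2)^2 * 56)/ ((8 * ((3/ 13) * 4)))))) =-102305/ 153681462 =-0.00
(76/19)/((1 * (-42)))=-2/21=-0.10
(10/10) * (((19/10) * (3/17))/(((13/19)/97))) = 105051/2210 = 47.53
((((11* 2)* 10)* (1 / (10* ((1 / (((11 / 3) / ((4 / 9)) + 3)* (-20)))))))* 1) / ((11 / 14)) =-6300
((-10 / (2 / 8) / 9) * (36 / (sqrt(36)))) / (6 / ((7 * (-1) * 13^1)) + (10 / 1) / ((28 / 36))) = -1820 / 873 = -2.08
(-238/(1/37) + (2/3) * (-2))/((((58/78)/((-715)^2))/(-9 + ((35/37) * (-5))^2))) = -3214157329926400/39701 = -80959102539.64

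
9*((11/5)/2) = 99/10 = 9.90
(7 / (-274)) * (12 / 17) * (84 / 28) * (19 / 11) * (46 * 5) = -550620 / 25619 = -21.49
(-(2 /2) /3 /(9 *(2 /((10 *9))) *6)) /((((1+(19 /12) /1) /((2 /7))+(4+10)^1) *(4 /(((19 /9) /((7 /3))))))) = -95 /34839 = -0.00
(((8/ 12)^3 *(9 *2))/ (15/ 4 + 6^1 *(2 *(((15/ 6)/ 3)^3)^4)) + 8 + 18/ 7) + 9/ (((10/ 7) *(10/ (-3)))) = 179848841551/ 18487702100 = 9.73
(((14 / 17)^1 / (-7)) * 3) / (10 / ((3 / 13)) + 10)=-9 / 1360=-0.01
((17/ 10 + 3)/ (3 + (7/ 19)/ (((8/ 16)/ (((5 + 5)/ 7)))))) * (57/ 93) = 16967/ 23870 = 0.71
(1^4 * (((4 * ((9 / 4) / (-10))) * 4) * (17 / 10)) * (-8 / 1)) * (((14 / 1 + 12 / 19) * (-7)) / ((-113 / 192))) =457325568 / 53675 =8520.27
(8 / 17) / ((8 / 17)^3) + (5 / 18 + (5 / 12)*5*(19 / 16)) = 2093 / 288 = 7.27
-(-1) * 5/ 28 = 5/ 28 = 0.18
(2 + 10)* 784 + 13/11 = 103501/11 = 9409.18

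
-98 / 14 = -7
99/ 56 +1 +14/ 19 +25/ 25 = 4793/ 1064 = 4.50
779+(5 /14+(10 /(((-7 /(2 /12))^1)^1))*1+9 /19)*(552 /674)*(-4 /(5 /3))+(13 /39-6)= 519140312 /672315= 772.17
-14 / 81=-0.17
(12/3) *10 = 40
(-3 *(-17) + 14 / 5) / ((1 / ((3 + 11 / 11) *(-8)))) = -8608 / 5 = -1721.60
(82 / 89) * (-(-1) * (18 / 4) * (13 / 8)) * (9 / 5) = 12.13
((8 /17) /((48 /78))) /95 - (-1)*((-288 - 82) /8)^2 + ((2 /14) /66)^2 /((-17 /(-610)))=2949453894263 /1378848240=2139.07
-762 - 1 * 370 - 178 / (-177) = -200186 / 177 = -1130.99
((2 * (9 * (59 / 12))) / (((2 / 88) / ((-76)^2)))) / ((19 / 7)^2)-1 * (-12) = 3052908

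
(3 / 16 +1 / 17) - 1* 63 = -17069 / 272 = -62.75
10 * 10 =100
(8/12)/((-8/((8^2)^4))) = -4194304/3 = -1398101.33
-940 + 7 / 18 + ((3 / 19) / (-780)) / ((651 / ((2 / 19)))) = -43059694634 / 45827145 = -939.61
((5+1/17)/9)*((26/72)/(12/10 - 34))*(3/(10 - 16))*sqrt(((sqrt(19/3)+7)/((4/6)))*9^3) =2795*sqrt(2*sqrt(57)+42)/66912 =0.32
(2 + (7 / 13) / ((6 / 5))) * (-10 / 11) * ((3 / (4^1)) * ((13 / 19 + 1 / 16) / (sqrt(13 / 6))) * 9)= -1951065 * sqrt(78) / 2260544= -7.62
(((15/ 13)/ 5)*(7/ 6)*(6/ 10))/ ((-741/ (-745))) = 1043/ 6422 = 0.16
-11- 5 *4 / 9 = -119 / 9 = -13.22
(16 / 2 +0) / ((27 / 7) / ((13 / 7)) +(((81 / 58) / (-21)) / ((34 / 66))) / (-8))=5742464 / 1502415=3.82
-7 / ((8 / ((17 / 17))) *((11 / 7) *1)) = -49 / 88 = -0.56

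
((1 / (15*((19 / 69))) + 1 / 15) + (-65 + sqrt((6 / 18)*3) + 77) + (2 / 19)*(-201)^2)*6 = 2431646 / 95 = 25596.27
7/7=1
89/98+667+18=67219/98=685.91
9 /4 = 2.25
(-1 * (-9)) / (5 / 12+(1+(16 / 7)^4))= 259308 / 827249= 0.31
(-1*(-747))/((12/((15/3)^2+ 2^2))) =7221/4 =1805.25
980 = 980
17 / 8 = 2.12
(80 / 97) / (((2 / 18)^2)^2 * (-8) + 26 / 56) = 14696640 / 8251693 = 1.78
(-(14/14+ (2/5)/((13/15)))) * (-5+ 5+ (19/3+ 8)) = -817/39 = -20.95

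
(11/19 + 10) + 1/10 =2029/190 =10.68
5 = 5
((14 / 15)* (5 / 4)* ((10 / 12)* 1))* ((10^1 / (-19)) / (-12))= 175 / 4104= 0.04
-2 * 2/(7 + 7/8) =-32/63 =-0.51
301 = 301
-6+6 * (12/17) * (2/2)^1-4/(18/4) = -406/153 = -2.65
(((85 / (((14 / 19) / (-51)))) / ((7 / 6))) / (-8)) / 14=247095 / 5488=45.02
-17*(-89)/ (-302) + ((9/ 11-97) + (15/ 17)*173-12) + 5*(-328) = -90389161/ 56474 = -1600.54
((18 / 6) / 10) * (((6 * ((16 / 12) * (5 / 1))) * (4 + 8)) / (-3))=-48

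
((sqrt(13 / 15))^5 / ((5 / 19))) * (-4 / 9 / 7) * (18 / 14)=-12844 * sqrt(195) / 826875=-0.22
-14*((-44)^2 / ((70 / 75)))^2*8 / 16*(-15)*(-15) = -47436840000 / 7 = -6776691428.57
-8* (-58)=464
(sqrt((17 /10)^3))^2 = 4913 /1000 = 4.91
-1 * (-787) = 787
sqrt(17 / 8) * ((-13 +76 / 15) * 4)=-119 * sqrt(34) / 15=-46.26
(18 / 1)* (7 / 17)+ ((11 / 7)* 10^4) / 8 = 234632 / 119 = 1971.70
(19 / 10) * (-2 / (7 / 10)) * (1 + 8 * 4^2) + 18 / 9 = -4888 / 7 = -698.29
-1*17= -17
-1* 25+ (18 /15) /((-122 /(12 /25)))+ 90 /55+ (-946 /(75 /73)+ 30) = -230020903 /251625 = -914.14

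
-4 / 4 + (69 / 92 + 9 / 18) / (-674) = -2701 / 2696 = -1.00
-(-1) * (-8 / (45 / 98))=-784 / 45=-17.42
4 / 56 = 1 / 14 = 0.07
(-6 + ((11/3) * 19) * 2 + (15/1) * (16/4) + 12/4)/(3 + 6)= 589/27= 21.81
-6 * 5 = -30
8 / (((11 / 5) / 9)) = 360 / 11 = 32.73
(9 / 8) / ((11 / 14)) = 63 / 44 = 1.43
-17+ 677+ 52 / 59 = 38992 / 59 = 660.88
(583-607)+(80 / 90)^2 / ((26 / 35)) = -24152 / 1053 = -22.94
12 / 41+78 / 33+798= 361096 / 451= 800.66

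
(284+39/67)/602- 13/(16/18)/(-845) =5138923/10486840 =0.49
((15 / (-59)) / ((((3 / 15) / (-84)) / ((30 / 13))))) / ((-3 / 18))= -1134000 / 767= -1478.49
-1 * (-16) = 16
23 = 23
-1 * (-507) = 507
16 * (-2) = -32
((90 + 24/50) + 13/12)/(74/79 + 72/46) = 49911173/1363800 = 36.60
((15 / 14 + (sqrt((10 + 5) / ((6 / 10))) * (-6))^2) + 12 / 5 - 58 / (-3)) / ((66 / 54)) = 581367 / 770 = 755.02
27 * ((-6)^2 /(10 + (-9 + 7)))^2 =2187 /4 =546.75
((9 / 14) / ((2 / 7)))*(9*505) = 40905 / 4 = 10226.25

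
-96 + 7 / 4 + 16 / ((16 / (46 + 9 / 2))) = -175 / 4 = -43.75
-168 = -168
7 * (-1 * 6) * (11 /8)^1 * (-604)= 34881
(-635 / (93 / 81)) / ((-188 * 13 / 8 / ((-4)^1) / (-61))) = 8366760 / 18941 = 441.73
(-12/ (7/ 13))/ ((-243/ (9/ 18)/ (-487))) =-12662/ 567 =-22.33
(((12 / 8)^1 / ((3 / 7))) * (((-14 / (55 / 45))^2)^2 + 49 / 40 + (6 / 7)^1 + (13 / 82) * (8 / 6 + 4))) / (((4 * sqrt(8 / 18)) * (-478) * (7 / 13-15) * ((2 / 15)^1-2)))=-338597526806331 / 193334047993856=-1.75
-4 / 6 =-2 / 3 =-0.67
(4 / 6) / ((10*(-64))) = -1 / 960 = -0.00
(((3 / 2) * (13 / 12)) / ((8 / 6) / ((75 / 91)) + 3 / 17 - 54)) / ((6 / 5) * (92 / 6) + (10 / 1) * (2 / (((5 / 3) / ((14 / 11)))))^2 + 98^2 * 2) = -10027875 / 6201524201888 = -0.00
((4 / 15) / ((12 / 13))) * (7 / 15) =91 / 675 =0.13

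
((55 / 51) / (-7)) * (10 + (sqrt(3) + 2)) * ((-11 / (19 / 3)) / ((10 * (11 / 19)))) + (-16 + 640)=11 * sqrt(3) / 238 + 74322 / 119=624.63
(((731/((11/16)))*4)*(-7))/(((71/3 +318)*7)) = -140352/11275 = -12.45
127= 127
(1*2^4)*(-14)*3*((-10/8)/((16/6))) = 315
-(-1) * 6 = 6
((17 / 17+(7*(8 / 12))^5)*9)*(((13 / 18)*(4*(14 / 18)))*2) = 195856388 / 2187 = 89554.82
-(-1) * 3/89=0.03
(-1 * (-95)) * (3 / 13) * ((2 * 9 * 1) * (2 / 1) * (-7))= -71820 / 13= -5524.62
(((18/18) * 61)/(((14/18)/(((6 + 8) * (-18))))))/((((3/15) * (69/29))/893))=-853047180/23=-37089007.83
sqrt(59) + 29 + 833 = 869.68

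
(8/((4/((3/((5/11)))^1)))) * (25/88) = 15/4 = 3.75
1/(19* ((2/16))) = 8/19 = 0.42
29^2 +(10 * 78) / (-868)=182302 / 217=840.10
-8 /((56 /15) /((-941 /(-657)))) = -4705 /1533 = -3.07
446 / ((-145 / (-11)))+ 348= 55366 / 145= 381.83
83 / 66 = 1.26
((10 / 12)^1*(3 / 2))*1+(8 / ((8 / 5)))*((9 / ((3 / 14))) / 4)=215 / 4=53.75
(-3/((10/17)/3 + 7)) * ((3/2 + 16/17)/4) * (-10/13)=0.20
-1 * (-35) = 35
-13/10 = -1.30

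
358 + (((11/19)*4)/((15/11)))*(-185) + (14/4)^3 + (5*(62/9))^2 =15674645/12312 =1273.12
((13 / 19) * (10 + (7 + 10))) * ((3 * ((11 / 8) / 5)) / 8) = 11583 / 6080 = 1.91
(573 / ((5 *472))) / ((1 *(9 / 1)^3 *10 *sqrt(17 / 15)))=0.00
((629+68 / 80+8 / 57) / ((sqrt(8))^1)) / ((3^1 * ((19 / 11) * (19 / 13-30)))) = -102701027 * sqrt(2) / 96430320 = -1.51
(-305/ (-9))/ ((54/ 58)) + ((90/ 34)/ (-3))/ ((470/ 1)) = 14133581/ 388314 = 36.40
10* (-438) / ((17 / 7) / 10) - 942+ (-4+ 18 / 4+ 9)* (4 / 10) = -1612747 / 85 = -18973.49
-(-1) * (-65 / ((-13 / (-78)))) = -390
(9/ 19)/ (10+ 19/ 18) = 162/ 3781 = 0.04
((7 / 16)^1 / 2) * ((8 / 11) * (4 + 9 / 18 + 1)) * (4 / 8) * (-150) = -525 / 8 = -65.62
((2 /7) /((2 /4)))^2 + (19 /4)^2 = 17945 /784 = 22.89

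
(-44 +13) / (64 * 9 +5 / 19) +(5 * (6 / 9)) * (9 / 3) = 108901 / 10949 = 9.95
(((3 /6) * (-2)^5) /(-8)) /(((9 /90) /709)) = 14180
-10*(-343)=3430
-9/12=-3/4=-0.75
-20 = -20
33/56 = 0.59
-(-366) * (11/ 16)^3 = 243573/ 2048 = 118.93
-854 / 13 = -65.69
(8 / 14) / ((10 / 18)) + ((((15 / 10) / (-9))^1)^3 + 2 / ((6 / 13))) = 40501 / 7560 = 5.36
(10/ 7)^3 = 1000/ 343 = 2.92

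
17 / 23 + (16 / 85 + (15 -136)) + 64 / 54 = -6275474 / 52785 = -118.89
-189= -189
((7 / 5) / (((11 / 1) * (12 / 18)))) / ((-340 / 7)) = -147 / 37400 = -0.00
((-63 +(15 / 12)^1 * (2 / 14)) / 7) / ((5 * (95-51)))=-1759 / 43120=-0.04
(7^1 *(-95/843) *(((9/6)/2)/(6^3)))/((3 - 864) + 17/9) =665/208578432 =0.00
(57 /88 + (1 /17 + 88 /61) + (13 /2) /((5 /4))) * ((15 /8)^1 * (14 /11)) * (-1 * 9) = -633770109 /4015264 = -157.84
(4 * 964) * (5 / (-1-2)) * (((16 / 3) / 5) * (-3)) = 61696 / 3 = 20565.33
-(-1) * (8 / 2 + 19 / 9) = 55 / 9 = 6.11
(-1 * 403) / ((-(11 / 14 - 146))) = -5642 / 2033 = -2.78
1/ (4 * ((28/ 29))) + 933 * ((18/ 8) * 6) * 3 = 4232117/ 112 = 37786.76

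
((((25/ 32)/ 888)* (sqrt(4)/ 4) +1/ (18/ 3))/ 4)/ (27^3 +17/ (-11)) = 104467/ 49215602688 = 0.00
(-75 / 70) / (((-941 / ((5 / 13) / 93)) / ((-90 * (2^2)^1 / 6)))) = -750 / 2654561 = -0.00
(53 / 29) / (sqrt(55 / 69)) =53 * sqrt(3795) / 1595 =2.05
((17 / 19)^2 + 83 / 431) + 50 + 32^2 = 167259256 / 155591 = 1074.99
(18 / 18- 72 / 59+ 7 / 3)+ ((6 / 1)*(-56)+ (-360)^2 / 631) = -14351638 / 111687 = -128.50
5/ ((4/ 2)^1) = 5/ 2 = 2.50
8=8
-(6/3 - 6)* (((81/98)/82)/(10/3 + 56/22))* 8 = 10692/194873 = 0.05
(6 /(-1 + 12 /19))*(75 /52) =-4275 /182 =-23.49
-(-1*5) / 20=1 / 4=0.25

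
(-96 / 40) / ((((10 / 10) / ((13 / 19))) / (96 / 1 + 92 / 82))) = -621192 / 3895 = -159.48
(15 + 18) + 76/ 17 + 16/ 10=3321/ 85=39.07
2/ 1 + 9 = 11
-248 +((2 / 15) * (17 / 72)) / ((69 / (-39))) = -3080381 / 12420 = -248.02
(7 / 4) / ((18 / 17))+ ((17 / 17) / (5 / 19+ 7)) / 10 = 13799 / 8280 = 1.67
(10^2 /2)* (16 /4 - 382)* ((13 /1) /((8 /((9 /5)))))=-110565 /2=-55282.50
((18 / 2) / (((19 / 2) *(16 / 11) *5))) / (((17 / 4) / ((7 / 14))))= 99 / 6460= 0.02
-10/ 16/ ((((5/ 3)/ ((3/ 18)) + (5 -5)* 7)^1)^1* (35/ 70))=-1/ 8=-0.12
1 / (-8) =-1 / 8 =-0.12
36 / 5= 7.20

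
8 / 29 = 0.28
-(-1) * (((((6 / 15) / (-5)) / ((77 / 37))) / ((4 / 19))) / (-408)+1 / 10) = 157783 / 1570800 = 0.10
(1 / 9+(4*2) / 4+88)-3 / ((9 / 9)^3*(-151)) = 122488 / 1359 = 90.13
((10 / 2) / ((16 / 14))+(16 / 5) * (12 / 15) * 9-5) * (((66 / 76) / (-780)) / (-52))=49313 / 102752000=0.00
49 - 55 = -6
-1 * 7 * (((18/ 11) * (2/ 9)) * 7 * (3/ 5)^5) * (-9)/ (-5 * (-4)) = 107163/ 171875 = 0.62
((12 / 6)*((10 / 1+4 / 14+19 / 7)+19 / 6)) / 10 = 97 / 30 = 3.23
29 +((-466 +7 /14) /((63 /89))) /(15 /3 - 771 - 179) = 72161 /2430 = 29.70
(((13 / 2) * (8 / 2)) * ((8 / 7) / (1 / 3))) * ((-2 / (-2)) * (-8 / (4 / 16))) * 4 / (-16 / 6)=29952 / 7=4278.86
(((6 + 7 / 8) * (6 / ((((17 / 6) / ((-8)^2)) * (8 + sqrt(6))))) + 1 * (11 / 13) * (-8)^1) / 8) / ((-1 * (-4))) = 97537 / 25636- 495 * sqrt(6) / 986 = 2.57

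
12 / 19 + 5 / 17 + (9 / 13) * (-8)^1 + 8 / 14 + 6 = 57571 / 29393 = 1.96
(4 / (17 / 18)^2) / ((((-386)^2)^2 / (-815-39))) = -0.00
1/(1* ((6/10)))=5/3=1.67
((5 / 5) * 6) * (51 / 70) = 153 / 35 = 4.37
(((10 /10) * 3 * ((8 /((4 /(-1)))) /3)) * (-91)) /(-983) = -182 /983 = -0.19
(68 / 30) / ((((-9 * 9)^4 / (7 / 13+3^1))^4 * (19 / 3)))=152233504 / 9316597141180572662059718644700690895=0.00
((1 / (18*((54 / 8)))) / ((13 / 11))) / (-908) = -11 / 1434186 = -0.00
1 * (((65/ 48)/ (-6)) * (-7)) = 455/ 288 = 1.58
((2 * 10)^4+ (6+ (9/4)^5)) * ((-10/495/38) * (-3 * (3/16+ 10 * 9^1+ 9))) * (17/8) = 1473999400649/27394048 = 53807.29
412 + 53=465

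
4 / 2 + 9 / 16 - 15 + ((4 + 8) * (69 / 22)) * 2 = 11059 / 176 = 62.84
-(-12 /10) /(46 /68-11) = -68 /585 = -0.12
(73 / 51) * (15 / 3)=365 / 51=7.16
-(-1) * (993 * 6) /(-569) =-5958 /569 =-10.47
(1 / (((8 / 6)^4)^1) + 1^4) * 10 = 13.16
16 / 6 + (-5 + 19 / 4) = 29 / 12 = 2.42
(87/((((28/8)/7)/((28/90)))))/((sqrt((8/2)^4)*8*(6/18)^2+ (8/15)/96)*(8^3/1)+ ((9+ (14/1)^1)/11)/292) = 7824432/1052920331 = 0.01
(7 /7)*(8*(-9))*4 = -288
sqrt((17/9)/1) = sqrt(17)/3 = 1.37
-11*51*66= -37026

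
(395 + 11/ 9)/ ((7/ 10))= 35660/ 63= 566.03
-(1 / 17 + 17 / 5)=-294 / 85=-3.46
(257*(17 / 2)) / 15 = 4369 / 30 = 145.63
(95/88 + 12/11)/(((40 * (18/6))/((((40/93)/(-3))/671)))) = -191/49423176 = -0.00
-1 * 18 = -18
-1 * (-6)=6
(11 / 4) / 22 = 1 / 8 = 0.12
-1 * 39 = -39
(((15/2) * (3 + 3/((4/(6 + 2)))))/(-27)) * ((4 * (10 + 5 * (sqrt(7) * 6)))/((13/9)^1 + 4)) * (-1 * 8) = 7200/49 + 21600 * sqrt(7)/49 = 1313.23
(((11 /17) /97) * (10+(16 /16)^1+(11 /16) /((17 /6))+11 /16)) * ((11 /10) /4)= 78529 /3588224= 0.02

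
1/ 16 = 0.06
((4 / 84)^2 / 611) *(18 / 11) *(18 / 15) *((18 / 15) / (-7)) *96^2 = -663552 / 57632575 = -0.01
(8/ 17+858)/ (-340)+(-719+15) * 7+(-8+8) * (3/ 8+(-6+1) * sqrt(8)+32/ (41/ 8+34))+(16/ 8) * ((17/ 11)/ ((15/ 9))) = -156682431/ 31790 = -4928.67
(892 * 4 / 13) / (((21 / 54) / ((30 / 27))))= 71360 / 91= 784.18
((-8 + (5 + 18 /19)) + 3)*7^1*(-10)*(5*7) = -44100 /19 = -2321.05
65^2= 4225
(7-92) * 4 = -340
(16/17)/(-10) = -8/85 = -0.09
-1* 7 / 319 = -7 / 319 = -0.02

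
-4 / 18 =-2 / 9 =-0.22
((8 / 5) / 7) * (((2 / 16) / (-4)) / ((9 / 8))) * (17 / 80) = -17 / 12600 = -0.00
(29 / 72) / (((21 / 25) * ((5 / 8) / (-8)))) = -1160 / 189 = -6.14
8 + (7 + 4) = 19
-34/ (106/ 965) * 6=-98430/ 53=-1857.17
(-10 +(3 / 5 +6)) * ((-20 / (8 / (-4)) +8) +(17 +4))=-663 / 5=-132.60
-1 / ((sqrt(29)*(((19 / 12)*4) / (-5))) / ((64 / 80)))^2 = -144 / 10469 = -0.01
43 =43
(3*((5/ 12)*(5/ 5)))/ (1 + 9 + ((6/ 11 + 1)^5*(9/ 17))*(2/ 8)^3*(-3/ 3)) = 12884080/ 102320951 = 0.13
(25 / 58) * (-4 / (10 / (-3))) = 15 / 29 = 0.52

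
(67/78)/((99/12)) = 134/1287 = 0.10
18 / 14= 9 / 7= 1.29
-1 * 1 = -1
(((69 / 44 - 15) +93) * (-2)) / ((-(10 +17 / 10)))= 1945 / 143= 13.60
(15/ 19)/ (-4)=-15/ 76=-0.20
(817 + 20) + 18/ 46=837.39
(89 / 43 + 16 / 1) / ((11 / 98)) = 76146 / 473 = 160.99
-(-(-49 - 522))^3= -186169411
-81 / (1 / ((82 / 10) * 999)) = -3317679 / 5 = -663535.80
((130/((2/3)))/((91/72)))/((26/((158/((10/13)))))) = 8532/7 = 1218.86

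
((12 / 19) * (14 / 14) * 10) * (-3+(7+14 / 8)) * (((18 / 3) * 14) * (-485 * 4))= -112442400 / 19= -5918021.05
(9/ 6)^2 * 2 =9/ 2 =4.50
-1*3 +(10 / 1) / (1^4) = 7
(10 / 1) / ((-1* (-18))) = 5 / 9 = 0.56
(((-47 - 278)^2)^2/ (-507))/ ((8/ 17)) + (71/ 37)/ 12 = -41523827983/ 888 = -46761067.55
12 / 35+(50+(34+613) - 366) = 331.34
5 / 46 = 0.11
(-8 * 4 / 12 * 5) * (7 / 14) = -20 / 3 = -6.67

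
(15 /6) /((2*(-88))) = -5 /352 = -0.01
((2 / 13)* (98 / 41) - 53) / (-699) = 0.08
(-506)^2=256036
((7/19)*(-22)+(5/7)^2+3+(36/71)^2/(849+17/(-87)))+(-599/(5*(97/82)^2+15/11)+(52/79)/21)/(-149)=-819327003157452045866/199150888811088820305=-4.11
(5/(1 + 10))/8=5/88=0.06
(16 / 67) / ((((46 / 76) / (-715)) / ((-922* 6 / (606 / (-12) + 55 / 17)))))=-81765615360 / 2476387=-33018.11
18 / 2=9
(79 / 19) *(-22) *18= -31284 / 19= -1646.53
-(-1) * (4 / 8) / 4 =1 / 8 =0.12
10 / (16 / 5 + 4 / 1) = 25 / 18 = 1.39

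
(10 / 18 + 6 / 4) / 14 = 37 / 252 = 0.15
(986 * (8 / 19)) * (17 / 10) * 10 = 134096 / 19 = 7057.68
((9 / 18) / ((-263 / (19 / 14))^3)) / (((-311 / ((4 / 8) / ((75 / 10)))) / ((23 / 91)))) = 157757 / 42381311172149040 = 0.00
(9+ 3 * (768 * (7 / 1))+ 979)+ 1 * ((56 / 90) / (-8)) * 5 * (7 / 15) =4621271 / 270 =17115.82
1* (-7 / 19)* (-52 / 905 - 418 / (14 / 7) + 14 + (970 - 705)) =-443086 / 17195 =-25.77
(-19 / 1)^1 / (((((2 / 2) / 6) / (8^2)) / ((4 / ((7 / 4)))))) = -116736 / 7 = -16676.57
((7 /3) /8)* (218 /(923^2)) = 763 /10223148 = 0.00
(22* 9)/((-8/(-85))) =8415/4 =2103.75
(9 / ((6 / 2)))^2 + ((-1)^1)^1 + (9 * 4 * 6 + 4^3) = 288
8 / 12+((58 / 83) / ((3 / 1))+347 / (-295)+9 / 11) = 437542 / 808005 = 0.54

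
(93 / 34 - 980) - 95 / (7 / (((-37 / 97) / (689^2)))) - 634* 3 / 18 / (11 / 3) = -121286811148115 / 120553499066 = -1006.08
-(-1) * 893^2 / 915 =797449 / 915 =871.53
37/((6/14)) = 259/3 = 86.33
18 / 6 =3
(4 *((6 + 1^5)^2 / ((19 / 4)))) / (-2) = -392 / 19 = -20.63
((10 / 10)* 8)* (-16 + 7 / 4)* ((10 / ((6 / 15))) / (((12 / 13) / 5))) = -30875 / 2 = -15437.50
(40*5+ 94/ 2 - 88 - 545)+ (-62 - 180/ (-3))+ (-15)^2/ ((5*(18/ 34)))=-303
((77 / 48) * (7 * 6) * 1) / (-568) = -539 / 4544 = -0.12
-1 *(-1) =1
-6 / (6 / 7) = -7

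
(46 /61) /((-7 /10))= -460 /427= -1.08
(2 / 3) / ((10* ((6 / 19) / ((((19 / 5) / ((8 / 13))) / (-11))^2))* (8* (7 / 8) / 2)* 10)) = 1159171 / 609840000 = 0.00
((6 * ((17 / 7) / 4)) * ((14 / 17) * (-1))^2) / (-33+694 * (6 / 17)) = 14 / 1201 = 0.01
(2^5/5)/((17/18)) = 576/85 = 6.78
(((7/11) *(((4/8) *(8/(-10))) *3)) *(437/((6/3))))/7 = -1311/55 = -23.84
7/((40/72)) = 63/5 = 12.60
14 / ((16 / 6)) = 21 / 4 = 5.25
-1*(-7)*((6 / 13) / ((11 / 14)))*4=2352 / 143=16.45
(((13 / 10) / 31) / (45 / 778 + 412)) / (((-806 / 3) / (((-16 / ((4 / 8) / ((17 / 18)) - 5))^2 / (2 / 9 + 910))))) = -3035367 / 569427359237120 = -0.00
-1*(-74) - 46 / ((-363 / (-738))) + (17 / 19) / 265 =-11890613 / 609235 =-19.52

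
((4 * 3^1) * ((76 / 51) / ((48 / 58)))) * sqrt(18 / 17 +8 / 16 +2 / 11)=551 * sqrt(243474) / 9537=28.51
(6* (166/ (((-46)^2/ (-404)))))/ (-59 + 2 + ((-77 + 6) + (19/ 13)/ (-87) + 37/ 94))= 10694763144/ 7177541299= 1.49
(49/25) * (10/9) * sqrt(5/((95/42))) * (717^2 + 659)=2655016 * sqrt(798)/45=1666694.78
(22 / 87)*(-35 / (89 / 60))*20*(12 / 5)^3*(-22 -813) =3555256320 / 2581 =1377472.42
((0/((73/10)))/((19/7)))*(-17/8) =0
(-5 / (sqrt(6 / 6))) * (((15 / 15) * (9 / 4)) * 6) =-135 / 2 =-67.50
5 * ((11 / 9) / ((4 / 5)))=275 / 36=7.64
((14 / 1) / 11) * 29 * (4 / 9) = 1624 / 99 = 16.40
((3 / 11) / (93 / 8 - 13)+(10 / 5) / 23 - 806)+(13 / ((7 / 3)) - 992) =-34920471 / 19481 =-1792.54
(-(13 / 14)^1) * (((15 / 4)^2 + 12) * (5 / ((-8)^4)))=-27105 / 917504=-0.03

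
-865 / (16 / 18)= -973.12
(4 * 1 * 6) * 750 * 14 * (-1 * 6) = -1512000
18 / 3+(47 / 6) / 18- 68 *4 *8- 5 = -234853 / 108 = -2174.56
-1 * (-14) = 14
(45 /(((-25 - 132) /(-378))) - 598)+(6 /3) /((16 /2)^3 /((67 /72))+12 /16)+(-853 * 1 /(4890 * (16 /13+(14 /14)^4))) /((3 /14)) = -805456331069509 /1643730274845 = -490.02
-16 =-16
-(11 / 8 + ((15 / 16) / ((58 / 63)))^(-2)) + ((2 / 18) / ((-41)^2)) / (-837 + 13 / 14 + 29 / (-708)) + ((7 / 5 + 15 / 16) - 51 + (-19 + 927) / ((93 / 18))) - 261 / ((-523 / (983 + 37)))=1022677891417563123147529 / 1613654866692197859600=633.76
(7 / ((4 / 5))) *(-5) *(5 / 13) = -875 / 52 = -16.83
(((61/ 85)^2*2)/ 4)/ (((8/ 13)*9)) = 48373/ 1040400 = 0.05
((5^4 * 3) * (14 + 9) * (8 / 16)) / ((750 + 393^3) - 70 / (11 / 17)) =474375 / 1335380174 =0.00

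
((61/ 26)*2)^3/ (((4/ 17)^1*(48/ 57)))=521.41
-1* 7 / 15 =-7 / 15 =-0.47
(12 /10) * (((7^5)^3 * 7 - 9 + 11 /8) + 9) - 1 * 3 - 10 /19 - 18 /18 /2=15154216339737153 /380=39879516683518.82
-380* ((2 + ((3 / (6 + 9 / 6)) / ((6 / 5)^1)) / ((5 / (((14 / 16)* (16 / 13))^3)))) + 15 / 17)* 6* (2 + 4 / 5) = -3535550704 / 186745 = -18932.51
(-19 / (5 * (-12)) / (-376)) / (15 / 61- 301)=0.00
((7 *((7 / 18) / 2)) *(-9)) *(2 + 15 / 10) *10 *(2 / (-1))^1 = 1715 / 2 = 857.50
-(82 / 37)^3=-551368 / 50653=-10.89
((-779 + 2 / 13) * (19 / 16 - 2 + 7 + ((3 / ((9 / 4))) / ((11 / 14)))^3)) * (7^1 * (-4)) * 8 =33429999750 / 17303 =1932034.89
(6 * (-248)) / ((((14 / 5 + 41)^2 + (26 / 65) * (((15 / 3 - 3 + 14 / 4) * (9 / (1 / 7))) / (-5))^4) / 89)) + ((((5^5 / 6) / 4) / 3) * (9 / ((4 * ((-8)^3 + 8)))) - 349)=-349.21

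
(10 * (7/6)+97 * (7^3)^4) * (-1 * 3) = -4027814575526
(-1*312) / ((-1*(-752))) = -39 / 94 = -0.41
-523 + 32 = -491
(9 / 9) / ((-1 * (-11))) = 1 / 11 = 0.09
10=10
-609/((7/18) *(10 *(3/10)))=-522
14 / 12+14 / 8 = 35 / 12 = 2.92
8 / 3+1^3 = 11 / 3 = 3.67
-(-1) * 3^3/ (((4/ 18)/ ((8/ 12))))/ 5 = 81/ 5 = 16.20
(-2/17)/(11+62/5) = -10/1989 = -0.01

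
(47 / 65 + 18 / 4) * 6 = 2037 / 65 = 31.34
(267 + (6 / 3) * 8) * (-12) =-3396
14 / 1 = 14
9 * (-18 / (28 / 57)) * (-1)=4617 / 14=329.79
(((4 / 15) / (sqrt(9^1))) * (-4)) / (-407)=16 / 18315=0.00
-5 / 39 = -0.13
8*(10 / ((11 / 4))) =320 / 11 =29.09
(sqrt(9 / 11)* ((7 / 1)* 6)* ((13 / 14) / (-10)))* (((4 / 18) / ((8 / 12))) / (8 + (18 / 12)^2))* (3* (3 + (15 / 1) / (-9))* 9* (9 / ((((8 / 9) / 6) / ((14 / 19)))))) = -2388204* sqrt(11) / 42845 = -184.87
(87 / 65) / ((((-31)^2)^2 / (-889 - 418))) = -113709 / 60028865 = -0.00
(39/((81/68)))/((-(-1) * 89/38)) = 33592/2403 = 13.98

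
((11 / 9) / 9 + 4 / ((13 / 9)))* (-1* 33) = -33649 / 351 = -95.87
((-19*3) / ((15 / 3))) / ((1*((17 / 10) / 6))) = -684 / 17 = -40.24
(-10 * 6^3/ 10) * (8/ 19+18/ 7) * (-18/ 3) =515808/ 133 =3878.26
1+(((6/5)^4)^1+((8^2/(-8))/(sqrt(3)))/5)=1921/625 - 8 * sqrt(3)/15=2.15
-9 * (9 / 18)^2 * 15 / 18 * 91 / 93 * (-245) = 111475 / 248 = 449.50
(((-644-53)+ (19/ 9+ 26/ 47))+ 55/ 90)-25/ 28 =-8227049/ 11844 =-694.62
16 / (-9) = -16 / 9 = -1.78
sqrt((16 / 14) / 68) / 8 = sqrt(238) / 952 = 0.02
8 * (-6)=-48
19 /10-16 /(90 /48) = -199 /30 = -6.63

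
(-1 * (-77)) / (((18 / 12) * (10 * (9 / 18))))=154 / 15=10.27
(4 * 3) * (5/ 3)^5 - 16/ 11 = 136204/ 891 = 152.87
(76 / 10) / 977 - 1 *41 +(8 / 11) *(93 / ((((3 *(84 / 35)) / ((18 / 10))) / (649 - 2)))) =585667953 / 53735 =10899.19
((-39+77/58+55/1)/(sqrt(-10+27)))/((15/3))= 201 * sqrt(17)/986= 0.84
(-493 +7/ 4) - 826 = -5269/ 4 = -1317.25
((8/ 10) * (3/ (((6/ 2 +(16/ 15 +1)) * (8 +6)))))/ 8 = 9/ 2128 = 0.00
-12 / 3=-4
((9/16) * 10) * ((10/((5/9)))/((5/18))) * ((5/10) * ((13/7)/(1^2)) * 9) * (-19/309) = -540189/2884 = -187.31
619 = 619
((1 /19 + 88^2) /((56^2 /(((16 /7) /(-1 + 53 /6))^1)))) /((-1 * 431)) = -441411 /264029738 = -0.00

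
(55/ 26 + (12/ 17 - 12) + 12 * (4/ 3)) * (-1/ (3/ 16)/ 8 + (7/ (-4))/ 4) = -53265/ 7072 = -7.53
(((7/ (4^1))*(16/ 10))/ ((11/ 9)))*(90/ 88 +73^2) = 14774823/ 1210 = 12210.60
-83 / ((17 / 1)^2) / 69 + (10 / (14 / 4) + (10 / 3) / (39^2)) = 2.86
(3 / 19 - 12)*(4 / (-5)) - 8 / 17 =2908 / 323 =9.00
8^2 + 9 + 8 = 81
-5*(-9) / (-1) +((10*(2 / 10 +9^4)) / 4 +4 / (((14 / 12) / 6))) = 114650 / 7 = 16378.57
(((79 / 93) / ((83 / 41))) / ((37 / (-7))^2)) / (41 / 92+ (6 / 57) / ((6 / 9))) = 277426828 / 11148513105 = 0.02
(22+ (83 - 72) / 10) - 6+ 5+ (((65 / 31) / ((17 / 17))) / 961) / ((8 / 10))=13169247 / 595820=22.10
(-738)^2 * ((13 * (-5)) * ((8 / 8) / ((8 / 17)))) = -150457905 / 2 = -75228952.50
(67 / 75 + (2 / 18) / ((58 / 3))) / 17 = 3911 / 73950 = 0.05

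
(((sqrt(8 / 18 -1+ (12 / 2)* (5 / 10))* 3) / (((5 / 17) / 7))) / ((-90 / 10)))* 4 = -476* sqrt(22) / 45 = -49.61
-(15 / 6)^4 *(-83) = 51875 / 16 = 3242.19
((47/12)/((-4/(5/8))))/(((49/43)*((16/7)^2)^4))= -1188843145/1649267441664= -0.00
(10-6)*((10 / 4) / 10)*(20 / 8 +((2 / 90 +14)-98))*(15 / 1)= -7333 / 6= -1222.17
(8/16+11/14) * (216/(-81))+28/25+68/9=8264/1575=5.25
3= 3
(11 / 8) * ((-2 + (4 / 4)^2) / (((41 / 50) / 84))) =-140.85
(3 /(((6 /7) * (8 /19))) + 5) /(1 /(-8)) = -213 /2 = -106.50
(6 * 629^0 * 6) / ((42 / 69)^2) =4761 / 49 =97.16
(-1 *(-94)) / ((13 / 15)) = 1410 / 13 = 108.46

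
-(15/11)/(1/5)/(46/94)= -3525/253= -13.93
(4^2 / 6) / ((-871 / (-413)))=3304 / 2613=1.26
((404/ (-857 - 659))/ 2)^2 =10201/ 574564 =0.02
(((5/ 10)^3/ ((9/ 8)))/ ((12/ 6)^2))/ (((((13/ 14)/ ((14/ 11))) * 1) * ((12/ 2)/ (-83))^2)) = 337561/ 46332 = 7.29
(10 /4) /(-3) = -0.83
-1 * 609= -609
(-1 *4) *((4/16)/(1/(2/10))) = -1/5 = -0.20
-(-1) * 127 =127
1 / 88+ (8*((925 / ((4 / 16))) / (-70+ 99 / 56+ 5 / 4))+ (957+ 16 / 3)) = 46851719 / 90024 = 520.44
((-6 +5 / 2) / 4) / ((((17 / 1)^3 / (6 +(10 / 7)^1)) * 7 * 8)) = -13 / 550256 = -0.00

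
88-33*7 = -143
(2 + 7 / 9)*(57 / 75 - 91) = -752 / 3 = -250.67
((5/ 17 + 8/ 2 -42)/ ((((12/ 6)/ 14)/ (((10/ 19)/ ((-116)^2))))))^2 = 503329225/ 4722554844736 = 0.00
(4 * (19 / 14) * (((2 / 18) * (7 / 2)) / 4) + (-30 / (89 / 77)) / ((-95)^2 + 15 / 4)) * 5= 60737825 / 23142492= 2.62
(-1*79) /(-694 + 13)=79 /681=0.12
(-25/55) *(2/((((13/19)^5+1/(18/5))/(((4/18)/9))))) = -99043960/1887313131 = -0.05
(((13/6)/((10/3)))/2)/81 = 13/3240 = 0.00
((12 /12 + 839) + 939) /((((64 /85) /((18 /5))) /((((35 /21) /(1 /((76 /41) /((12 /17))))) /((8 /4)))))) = 48842445 /2624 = 18613.74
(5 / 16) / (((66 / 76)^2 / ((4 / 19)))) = 95 / 1089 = 0.09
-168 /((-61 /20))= 3360 /61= 55.08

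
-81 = -81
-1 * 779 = -779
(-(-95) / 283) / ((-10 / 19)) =-361 / 566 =-0.64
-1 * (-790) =790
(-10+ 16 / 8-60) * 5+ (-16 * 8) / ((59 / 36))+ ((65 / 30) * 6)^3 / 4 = 30951 / 236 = 131.15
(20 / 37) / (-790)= -0.00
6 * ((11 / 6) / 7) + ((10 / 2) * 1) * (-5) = -164 / 7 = -23.43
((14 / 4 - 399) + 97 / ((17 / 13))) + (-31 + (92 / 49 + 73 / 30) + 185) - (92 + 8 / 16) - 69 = -8109571 / 24990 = -324.51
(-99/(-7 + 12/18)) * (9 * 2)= 5346/19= 281.37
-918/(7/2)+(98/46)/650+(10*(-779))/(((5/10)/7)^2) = -159811253857/104650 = -1527102.28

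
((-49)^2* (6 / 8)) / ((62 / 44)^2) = 871563 / 961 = 906.93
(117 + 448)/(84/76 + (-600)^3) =-10735/4103999979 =-0.00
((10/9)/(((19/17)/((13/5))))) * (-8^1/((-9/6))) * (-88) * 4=-2489344/513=-4852.52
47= 47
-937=-937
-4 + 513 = 509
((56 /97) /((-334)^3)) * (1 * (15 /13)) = -105 /5873060843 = -0.00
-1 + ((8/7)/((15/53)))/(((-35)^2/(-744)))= -148027/42875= -3.45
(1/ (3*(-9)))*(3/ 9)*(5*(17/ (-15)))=17/ 243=0.07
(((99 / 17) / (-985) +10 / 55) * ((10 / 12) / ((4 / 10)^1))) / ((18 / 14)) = 1134035 / 3978612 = 0.29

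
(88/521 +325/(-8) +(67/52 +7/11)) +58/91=-158099743/4172168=-37.89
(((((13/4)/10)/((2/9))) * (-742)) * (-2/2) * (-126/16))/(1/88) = -752026.28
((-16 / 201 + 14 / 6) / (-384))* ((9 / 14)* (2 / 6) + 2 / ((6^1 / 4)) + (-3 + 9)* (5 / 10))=-28841 / 1080576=-0.03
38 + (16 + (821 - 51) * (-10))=-7646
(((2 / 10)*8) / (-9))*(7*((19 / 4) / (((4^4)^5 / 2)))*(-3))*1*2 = 133 / 2061584302080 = 0.00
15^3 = 3375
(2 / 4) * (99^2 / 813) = 3267 / 542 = 6.03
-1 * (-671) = 671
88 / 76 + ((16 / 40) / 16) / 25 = 22019 / 19000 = 1.16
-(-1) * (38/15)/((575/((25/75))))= 38/25875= 0.00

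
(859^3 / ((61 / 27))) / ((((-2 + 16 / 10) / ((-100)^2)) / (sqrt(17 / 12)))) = -71306975137500 * sqrt(51) / 61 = -8348092777054.77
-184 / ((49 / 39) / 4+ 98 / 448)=-229632 / 665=-345.31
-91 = -91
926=926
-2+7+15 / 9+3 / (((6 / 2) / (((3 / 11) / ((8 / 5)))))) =1805 / 264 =6.84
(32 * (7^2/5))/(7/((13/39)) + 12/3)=1568/125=12.54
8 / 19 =0.42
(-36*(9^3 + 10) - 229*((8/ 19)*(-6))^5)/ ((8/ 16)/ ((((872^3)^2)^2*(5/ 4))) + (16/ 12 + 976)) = -10907106419708709491386908257971767044084858880/ 3508082503442518311640654120081983886041635017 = -3.11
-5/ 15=-1/ 3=-0.33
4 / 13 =0.31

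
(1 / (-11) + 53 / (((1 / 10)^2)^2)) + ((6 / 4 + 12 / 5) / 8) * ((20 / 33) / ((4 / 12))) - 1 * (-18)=23320827 / 44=530018.80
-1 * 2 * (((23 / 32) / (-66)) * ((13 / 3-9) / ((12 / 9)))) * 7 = -0.53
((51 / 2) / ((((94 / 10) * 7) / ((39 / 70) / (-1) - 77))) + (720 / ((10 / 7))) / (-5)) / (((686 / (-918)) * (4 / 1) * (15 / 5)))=922168179 / 63194320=14.59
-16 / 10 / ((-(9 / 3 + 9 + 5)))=0.09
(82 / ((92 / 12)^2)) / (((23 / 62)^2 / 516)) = 1463825952 / 279841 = 5230.92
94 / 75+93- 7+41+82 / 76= 368597 / 2850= 129.33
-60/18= -10/3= -3.33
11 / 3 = 3.67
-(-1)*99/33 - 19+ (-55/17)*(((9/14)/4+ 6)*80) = -191654/119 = -1610.54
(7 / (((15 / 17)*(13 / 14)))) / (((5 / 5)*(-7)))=-238 / 195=-1.22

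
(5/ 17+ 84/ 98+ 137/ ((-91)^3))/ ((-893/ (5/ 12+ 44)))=-151147853/ 2639991081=-0.06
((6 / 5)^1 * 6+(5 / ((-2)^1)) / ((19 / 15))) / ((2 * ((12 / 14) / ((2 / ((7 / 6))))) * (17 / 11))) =10923 / 3230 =3.38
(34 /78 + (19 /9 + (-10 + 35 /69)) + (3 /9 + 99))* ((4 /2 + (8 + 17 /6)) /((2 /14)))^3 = 38930826465685 /581256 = 66977074.59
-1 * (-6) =6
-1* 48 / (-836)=12 / 209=0.06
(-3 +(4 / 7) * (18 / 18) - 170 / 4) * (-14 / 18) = 629 / 18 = 34.94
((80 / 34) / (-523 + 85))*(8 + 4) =-80 / 1241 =-0.06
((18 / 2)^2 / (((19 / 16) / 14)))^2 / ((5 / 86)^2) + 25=2434798453081 / 9025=269783762.11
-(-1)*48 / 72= 2 / 3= 0.67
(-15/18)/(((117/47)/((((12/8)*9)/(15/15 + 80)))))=-235/4212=-0.06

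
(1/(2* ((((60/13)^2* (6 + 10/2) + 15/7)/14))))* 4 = 33124/279735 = 0.12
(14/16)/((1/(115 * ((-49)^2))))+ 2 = 1932821/8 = 241602.62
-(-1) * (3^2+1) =10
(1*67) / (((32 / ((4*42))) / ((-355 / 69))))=-1809.73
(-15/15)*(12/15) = -4/5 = -0.80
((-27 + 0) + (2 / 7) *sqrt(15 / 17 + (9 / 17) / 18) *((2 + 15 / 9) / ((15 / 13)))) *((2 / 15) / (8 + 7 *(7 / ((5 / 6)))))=-9 / 167 + 143 *sqrt(1054) / 2682855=-0.05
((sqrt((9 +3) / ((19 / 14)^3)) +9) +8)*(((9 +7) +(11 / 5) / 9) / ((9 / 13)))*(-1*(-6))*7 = 3725176*sqrt(798) / 48735 +2261714 / 135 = 18912.71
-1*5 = -5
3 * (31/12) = 31/4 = 7.75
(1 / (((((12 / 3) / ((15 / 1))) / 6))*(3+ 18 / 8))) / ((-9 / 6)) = -20 / 7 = -2.86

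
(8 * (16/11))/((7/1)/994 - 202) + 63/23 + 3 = 5.68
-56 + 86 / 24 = -629 / 12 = -52.42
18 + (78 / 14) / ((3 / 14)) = 44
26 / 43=0.60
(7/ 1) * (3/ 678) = 7/ 226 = 0.03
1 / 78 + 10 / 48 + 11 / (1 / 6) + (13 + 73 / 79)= 658473 / 8216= 80.15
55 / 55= 1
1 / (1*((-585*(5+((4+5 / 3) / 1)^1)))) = -1 / 6240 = -0.00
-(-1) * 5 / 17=5 / 17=0.29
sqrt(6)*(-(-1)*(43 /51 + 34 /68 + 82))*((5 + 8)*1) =110513*sqrt(6) /102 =2653.93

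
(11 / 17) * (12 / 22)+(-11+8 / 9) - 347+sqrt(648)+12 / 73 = -3982796 / 11169+18 * sqrt(2) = -331.14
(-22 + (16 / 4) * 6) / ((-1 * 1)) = -2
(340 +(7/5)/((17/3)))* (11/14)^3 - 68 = 22633531/233240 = 97.04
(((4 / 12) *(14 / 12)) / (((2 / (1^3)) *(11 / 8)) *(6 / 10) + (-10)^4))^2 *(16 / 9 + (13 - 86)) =-3140900 / 29169623593881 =-0.00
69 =69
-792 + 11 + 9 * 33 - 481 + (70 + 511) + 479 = 95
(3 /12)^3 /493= 1 /31552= 0.00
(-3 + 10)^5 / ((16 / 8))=16807 / 2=8403.50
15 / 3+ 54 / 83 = 5.65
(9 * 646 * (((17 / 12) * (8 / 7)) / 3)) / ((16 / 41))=8040.39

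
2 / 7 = 0.29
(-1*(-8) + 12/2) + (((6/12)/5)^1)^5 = 1400001/100000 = 14.00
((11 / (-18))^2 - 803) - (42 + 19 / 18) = -274001 / 324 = -845.68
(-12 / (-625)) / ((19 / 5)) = 12 / 2375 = 0.01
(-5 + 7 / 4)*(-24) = 78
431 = 431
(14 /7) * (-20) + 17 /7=-37.57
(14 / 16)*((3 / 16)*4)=21 / 32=0.66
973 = 973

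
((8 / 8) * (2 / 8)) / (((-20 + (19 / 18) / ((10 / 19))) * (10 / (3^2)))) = -0.01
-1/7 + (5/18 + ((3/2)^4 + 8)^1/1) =13303/1008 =13.20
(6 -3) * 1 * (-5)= -15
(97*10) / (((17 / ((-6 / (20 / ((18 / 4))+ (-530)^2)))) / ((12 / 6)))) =-5238 / 2148919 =-0.00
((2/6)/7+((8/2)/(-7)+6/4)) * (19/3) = 779/126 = 6.18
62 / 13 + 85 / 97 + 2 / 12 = 43975 / 7566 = 5.81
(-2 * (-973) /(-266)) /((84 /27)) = -2.35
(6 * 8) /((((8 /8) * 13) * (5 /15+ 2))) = 144 /91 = 1.58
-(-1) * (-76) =-76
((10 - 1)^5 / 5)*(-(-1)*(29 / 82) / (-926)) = -1712421 / 379660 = -4.51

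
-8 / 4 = -2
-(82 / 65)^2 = -6724 / 4225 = -1.59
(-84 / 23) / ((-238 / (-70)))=-420 / 391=-1.07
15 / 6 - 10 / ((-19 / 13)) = 355 / 38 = 9.34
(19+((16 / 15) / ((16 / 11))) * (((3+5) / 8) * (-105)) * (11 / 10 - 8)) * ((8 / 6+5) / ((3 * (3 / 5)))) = 104557 / 54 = 1936.24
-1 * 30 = -30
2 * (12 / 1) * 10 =240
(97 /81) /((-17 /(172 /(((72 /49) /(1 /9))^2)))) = -10014571 /144551952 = -0.07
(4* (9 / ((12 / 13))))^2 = 1521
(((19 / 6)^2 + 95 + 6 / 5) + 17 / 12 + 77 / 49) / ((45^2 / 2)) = 68806 / 637875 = 0.11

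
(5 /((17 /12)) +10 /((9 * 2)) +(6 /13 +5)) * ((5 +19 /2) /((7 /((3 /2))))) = 137663 /4641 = 29.66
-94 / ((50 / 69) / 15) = -1945.80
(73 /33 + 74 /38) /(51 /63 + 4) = 18256 /21109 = 0.86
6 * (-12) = -72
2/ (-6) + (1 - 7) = -19/ 3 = -6.33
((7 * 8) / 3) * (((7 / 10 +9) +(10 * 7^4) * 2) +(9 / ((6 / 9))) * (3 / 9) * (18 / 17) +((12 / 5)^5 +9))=47722065188 / 53125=898297.70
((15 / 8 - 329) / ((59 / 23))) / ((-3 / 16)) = 120382 / 177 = 680.12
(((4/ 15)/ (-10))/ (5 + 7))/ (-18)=1/ 8100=0.00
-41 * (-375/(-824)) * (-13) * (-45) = -8994375/824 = -10915.50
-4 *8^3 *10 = -20480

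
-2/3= -0.67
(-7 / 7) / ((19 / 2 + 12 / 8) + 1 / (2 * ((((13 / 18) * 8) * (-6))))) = -208 / 2285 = -0.09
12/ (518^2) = 3/ 67081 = 0.00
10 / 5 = 2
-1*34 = -34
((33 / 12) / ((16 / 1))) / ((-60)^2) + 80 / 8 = 2304011 / 230400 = 10.00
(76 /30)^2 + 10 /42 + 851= 857.66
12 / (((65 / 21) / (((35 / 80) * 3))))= 1323 / 260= 5.09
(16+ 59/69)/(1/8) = 134.84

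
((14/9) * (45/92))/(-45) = -0.02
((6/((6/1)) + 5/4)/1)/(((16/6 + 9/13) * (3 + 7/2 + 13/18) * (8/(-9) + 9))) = 2187/191260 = 0.01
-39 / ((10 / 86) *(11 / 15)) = -5031 / 11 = -457.36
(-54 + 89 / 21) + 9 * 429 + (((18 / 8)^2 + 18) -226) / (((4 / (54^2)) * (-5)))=56111203 / 1680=33399.53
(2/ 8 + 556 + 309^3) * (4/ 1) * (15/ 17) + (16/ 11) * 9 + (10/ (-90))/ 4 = 701019529481/ 6732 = 104132431.59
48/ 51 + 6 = 118/ 17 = 6.94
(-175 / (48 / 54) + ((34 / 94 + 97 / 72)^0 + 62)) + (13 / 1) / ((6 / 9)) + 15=-795 / 8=-99.38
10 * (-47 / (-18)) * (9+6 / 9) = 6815 / 27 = 252.41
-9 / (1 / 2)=-18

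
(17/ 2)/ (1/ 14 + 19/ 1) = 119/ 267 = 0.45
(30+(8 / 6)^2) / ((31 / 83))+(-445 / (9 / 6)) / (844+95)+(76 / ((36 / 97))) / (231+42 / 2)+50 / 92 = 43590714101 / 506147292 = 86.12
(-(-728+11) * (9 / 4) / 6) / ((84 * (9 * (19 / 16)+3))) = 239 / 1022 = 0.23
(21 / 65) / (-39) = -7 / 845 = -0.01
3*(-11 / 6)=-11 / 2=-5.50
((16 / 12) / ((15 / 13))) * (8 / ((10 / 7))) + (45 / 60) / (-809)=4710941 / 728100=6.47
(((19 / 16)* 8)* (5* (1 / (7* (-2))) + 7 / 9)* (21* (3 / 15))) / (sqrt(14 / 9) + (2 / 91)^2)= -25016901 / 4800246550 + 69054985727* sqrt(14) / 19200986200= 13.45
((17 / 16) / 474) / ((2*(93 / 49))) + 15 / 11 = 21168523 / 15516864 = 1.36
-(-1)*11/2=11/2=5.50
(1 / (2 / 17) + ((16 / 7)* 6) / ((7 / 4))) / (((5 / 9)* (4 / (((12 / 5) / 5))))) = 43227 / 12250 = 3.53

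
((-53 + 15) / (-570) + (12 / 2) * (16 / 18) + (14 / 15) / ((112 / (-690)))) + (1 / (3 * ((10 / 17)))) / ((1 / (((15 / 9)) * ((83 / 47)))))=11149 / 8460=1.32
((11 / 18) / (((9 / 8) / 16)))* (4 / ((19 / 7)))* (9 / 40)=2464 / 855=2.88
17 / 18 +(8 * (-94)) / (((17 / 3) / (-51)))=121841 / 18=6768.94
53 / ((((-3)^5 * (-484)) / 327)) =5777 / 39204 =0.15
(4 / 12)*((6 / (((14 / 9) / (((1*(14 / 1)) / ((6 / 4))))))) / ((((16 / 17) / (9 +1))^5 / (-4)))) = -13311159375 / 2048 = -6499589.54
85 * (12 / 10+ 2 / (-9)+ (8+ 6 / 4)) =16031 / 18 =890.61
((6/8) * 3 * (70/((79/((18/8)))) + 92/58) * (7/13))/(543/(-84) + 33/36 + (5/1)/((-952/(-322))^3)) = -852942746376/1052942016919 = -0.81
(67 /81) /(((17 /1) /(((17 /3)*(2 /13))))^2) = 268 /123201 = 0.00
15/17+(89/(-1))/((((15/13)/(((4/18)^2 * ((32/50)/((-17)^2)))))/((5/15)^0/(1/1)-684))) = 58320409/8778375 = 6.64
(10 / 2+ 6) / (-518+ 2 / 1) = -11 / 516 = -0.02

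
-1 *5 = -5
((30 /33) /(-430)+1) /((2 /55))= 1180 /43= 27.44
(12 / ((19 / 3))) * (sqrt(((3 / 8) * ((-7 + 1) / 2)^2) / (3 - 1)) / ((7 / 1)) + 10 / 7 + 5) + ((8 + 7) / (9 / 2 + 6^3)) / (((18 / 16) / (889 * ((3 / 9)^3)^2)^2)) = 27 * sqrt(3) / 133 + 23416841900 / 1908404631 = 12.62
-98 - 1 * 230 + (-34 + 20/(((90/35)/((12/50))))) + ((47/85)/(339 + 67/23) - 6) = -734211253/2005320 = -366.13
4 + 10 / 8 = 5.25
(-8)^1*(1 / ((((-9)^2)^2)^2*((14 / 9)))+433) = -115977432316 / 33480783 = -3464.00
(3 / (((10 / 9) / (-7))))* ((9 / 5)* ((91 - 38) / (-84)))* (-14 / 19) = -30051 / 1900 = -15.82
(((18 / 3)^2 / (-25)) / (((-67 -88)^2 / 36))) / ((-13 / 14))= 18144 / 7808125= 0.00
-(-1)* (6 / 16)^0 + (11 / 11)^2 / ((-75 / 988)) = -913 / 75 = -12.17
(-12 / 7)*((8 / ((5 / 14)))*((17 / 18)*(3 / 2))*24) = -6528 / 5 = -1305.60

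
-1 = -1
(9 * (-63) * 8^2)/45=-4032/5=-806.40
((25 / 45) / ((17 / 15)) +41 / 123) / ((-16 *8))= -7 / 1088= -0.01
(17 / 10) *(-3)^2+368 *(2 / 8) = 1073 / 10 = 107.30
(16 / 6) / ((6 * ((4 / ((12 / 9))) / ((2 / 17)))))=8 / 459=0.02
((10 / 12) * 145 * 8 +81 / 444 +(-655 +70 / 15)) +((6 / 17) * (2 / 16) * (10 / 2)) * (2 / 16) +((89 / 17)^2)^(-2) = 1199269837368937 / 3788627480544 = 316.54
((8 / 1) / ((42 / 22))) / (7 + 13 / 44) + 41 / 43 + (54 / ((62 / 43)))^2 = 391138029620 / 278558343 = 1404.15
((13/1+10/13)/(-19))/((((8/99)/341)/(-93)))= 561986073/1976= 284405.91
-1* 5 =-5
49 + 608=657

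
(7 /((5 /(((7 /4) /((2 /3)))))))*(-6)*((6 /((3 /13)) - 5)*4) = -9261 /5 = -1852.20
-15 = -15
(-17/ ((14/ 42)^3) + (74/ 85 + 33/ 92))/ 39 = -3579767/ 304980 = -11.74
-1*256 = -256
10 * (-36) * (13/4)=-1170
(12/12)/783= 1/783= 0.00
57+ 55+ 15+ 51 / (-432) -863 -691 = -205505 / 144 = -1427.12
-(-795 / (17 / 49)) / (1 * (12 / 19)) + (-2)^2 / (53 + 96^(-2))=120510201787 / 33214532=3628.24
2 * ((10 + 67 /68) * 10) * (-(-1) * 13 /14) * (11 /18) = 59345 /476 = 124.67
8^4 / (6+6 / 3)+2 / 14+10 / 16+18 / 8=28841 / 56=515.02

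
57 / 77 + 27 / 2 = 2193 / 154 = 14.24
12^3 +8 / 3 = 5192 / 3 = 1730.67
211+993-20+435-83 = 1536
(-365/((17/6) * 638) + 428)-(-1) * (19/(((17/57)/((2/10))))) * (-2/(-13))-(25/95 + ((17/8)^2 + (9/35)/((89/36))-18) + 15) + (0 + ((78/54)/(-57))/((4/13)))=3084410204100847/7210051168320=427.79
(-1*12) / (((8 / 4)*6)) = -1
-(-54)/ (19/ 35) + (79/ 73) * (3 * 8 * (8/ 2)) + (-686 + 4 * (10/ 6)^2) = -5886044/ 12483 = -471.52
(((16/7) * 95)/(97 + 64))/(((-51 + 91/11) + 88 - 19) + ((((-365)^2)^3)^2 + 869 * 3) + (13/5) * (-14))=83600/346577990273852218318757125405107781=0.00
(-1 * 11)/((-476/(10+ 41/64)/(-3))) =-22473/30464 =-0.74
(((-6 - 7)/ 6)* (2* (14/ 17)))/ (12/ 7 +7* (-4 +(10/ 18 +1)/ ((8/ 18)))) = 2548/ 1275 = 2.00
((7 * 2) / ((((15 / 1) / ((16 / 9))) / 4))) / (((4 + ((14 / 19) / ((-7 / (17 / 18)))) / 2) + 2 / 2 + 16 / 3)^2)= 3881472 / 61846445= 0.06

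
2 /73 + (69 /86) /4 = 5725 /25112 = 0.23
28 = 28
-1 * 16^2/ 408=-32/ 51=-0.63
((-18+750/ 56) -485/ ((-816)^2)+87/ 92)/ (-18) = 392600197/ 1929650688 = 0.20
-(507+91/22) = -11245/22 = -511.14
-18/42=-3/7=-0.43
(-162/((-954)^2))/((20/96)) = -0.00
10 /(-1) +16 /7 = -54 /7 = -7.71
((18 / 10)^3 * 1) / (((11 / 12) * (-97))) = -8748 / 133375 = -0.07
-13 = -13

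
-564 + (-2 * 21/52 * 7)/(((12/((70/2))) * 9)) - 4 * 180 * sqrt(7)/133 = -529619/936 - 720 * sqrt(7)/133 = -580.16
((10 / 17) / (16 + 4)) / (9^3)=1 / 24786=0.00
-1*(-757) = 757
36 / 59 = 0.61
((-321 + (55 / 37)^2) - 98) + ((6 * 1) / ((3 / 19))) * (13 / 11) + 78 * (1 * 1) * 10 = 6145860 / 15059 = 408.12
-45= -45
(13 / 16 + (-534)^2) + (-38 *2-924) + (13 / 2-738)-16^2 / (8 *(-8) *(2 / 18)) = 4535381 / 16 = 283461.31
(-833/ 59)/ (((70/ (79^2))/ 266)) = -98776307/ 295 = -334834.94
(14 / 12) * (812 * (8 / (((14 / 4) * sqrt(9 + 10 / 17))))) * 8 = 5594.30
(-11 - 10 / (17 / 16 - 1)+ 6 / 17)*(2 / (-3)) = 1934 / 17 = 113.76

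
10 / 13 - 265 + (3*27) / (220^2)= -166252947 / 629200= -264.23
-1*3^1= -3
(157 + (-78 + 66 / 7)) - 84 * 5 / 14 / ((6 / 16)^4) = -270007 / 189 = -1428.61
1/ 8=0.12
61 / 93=0.66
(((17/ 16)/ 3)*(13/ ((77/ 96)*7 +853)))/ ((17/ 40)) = 1040/ 82427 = 0.01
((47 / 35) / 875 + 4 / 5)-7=-189828 / 30625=-6.20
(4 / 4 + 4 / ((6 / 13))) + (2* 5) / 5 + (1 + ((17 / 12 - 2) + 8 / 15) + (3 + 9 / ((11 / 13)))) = 17327 / 660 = 26.25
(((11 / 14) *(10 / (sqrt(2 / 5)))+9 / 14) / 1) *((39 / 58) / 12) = 117 / 3248+715 *sqrt(10) / 3248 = 0.73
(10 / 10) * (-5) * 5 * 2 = -50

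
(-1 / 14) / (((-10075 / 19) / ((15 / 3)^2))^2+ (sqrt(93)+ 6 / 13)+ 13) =-5102445478 / 33084570420349+ 22024249*sqrt(93) / 66169140840698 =-0.00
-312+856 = 544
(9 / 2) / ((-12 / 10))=-15 / 4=-3.75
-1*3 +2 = -1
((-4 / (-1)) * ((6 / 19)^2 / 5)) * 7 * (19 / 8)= 126 / 95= 1.33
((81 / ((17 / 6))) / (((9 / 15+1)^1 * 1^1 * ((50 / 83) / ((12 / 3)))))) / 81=249 / 170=1.46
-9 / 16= -0.56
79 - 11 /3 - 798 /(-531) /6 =40135 /531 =75.58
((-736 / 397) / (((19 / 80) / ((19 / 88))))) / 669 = -7360 / 2921523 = -0.00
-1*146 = -146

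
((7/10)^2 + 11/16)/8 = 471/3200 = 0.15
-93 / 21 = -31 / 7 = -4.43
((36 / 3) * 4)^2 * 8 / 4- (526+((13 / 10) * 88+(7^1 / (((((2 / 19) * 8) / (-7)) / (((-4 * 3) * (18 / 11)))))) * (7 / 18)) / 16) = 4047.08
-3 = -3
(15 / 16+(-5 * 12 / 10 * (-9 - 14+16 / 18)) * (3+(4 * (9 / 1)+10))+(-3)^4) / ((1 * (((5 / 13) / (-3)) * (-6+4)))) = 821509 / 32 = 25672.16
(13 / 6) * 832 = 5408 / 3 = 1802.67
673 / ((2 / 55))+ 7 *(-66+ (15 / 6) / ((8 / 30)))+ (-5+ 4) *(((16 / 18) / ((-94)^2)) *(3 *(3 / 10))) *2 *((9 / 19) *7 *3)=30405678071 / 1678840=18111.12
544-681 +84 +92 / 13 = -597 / 13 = -45.92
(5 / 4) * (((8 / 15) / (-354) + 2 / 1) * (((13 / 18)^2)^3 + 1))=103039954549 / 36120981888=2.85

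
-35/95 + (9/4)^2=1427/304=4.69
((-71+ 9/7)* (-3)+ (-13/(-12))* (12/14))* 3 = 8823/14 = 630.21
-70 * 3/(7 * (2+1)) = -10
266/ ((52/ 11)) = 1463/ 26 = 56.27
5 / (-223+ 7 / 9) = -9 / 400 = -0.02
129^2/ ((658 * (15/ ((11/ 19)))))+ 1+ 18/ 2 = 686117/ 62510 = 10.98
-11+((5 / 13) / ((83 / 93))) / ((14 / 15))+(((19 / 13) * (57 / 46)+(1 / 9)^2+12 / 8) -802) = -22773311971 / 28142478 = -809.21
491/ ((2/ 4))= 982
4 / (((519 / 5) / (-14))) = -280 / 519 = -0.54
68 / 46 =34 / 23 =1.48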